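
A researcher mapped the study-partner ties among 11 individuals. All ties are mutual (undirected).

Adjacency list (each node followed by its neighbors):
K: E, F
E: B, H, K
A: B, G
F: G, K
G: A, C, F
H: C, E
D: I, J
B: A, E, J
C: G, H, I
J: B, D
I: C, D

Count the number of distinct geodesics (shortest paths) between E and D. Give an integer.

1

The shortest distance is 3, and the only length-3 path is E–B–J–D. So there is exactly 1 shortest path.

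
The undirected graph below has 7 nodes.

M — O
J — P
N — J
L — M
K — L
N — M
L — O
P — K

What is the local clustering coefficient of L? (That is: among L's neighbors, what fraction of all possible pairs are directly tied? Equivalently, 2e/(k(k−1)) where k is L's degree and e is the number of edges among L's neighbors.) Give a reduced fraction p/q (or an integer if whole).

L's neighbors: K, M, and O (k = 3).
Possible neighbor pairs: C(3,2) = 3. Edges among them: M–O → e = 1.
Clustering(L) = 1/3.

1/3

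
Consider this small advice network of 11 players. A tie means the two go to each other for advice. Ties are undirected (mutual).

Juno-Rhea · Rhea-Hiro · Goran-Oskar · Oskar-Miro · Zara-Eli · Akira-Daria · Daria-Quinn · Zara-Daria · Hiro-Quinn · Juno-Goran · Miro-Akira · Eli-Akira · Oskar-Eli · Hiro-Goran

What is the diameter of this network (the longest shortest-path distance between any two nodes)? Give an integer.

Eccentricity of each node (its greatest distance to any other): Akira:4, Daria:4, Eli:4, Goran:3, Hiro:3, Juno:4, Miro:4, Oskar:3, Quinn:3, Rhea:4, Zara:4.
The maximum eccentricity is 4, realized for instance by the pair Zara–Juno via Zara – Eli – Oskar – Goran – Juno. So the diameter is 4.

4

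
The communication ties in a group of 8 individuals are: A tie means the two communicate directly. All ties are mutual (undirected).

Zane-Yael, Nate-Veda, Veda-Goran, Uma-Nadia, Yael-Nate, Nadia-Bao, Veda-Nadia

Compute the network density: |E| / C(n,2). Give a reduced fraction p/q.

1/4

There are 7 edges and 8 nodes, so the maximum possible is C(8,2) = 28.
Density = 7/28 = 1/4.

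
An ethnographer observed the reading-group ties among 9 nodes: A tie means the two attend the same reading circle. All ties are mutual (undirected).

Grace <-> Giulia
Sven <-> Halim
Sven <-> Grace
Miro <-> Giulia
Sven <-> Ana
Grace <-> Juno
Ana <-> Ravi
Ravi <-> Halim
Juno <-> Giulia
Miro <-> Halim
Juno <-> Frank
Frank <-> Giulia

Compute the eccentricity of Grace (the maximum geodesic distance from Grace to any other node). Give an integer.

Distances from Grace: Ana:2, Frank:2, Giulia:1, Halim:2, Juno:1, Miro:2, Ravi:3, Sven:1.
The largest is 3 (to Ravi), so the eccentricity of Grace is 3.

3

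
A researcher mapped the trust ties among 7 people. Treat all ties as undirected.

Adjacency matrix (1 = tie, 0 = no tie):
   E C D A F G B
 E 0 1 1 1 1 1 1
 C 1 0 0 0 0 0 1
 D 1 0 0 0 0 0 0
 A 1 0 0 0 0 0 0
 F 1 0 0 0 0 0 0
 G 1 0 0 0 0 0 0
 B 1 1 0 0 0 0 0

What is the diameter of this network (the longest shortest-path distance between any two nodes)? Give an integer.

2

Eccentricity of each node (its greatest distance to any other): A:2, B:2, C:2, D:2, E:1, F:2, G:2.
The maximum eccentricity is 2, realized for instance by the pair C–D via C – E – D. So the diameter is 2.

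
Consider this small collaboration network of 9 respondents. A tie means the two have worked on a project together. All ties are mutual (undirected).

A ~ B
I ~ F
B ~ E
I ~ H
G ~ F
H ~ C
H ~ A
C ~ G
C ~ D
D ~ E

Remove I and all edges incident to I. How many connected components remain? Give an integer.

I's neighbors (F and H) remain reachable from one another through other ties, so the rest of the network stays in one piece.

1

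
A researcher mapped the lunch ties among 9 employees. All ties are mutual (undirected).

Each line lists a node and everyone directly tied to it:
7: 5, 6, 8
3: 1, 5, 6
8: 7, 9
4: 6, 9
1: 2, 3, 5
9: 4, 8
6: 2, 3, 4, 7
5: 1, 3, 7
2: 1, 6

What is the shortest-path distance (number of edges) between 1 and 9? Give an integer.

One shortest route is 1 – 3 – 6 – 4 – 9, which uses 4 edges, and at distance 3 from 1 we only reach {4, 8}, which does not include 9. So d(1,9) = 4.

4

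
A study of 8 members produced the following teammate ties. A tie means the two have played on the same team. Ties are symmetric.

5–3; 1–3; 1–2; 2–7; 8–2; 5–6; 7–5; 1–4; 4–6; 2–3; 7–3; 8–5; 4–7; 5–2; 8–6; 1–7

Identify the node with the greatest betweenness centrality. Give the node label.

Unnormalized betweenness of each node: 1:1, 2:7/3, 3:1/3, 4:3/2, 5:3, 6:3/2, 7:11/6, 8:1/2.
5 has the largest value, 3, making it the main broker — the node through which the most shortest paths run.

5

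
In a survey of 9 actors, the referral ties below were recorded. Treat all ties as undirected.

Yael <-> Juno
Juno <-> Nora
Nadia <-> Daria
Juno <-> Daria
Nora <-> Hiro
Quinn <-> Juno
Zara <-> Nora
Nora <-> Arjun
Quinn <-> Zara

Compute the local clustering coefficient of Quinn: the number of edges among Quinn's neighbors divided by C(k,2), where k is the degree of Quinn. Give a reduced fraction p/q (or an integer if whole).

Quinn's neighbors: Juno and Zara (k = 2).
Possible neighbor pairs: C(2,2) = 1. Edges among them: none → e = 0.
Clustering(Quinn) = 0/1.

0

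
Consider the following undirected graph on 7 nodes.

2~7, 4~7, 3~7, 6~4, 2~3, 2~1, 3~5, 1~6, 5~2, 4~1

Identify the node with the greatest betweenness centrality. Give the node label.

2

Unnormalized betweenness of each node: 1:10/3, 2:31/6, 3:5/6, 4:2, 5:0, 6:0, 7:8/3.
2 has the largest value, 31/6, making it the main broker — the node through which the most shortest paths run.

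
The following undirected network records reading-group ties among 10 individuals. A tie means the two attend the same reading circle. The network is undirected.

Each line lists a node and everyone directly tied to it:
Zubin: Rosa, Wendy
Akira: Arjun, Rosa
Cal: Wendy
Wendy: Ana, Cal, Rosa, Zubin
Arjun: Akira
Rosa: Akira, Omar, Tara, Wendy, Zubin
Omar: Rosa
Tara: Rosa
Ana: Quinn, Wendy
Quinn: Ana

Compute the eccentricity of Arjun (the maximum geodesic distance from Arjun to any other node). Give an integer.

Distances from Arjun: Akira:1, Ana:4, Cal:4, Omar:3, Quinn:5, Rosa:2, Tara:3, Wendy:3, Zubin:3.
The largest is 5 (to Quinn), so the eccentricity of Arjun is 5.

5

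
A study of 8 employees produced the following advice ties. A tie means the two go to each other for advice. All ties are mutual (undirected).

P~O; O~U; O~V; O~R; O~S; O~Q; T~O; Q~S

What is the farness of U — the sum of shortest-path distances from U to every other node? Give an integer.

Distances from U: O:1, P:2, Q:2, R:2, S:2, T:2, V:2.
Sum = 1 + 2 + 2 + 2 + 2 + 2 + 2 = 13.

13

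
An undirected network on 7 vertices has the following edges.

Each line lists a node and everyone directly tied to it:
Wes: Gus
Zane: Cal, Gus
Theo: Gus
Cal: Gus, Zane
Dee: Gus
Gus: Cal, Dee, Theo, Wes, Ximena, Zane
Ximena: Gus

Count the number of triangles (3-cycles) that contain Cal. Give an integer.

Cal's neighbors: Gus and Zane.
Neighbor pairs that are themselves tied: Cal–Gus–Zane. Each forms one triangle with Cal, for 1 in total.

1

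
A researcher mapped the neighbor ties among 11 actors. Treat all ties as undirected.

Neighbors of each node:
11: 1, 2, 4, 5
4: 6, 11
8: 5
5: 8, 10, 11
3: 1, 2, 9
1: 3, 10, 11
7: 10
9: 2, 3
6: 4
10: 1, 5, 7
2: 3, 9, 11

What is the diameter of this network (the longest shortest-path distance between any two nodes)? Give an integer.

Eccentricity of each node (its greatest distance to any other): 1:3, 2:4, 3:4, 4:4, 5:3, 6:5, 7:5, 8:4, 9:4, 10:4, 11:3.
The maximum eccentricity is 5, realized for instance by the pair 6–7 via 6 – 4 – 11 – 5 – 10 – 7. So the diameter is 5.

5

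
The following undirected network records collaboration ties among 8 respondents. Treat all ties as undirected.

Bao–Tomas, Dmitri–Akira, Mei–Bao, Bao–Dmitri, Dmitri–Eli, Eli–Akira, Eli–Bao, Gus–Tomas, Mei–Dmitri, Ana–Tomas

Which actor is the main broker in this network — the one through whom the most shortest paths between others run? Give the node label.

Bao

Unnormalized betweenness of each node: Akira:0, Ana:0, Bao:25/2, Dmitri:7/2, Eli:2, Gus:0, Mei:0, Tomas:11.
Bao has the largest value, 25/2, making it the main broker — the node through which the most shortest paths run.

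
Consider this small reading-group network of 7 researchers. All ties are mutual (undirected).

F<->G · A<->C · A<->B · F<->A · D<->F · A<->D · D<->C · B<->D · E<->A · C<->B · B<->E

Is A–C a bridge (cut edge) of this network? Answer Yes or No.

Even without that edge, A still reaches C via A – D – C, so the network stays connected. Not a bridge.

No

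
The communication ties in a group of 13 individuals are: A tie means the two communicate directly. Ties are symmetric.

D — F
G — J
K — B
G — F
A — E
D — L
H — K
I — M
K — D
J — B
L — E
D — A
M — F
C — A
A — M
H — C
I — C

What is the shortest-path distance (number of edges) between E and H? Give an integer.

One shortest route is E – A – C – H, which uses 3 edges, and at distance 2 from E we only reach {C, D, M}, which does not include H. So d(E,H) = 3.

3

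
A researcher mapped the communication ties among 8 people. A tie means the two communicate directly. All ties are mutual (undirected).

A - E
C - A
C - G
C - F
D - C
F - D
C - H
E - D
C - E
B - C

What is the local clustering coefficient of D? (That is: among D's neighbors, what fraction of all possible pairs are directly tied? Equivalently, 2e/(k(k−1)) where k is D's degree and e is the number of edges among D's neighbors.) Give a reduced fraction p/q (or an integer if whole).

D's neighbors: C, E, and F (k = 3).
Possible neighbor pairs: C(3,2) = 3. Edges among them: C–E, C–F → e = 2.
Clustering(D) = 2/3.

2/3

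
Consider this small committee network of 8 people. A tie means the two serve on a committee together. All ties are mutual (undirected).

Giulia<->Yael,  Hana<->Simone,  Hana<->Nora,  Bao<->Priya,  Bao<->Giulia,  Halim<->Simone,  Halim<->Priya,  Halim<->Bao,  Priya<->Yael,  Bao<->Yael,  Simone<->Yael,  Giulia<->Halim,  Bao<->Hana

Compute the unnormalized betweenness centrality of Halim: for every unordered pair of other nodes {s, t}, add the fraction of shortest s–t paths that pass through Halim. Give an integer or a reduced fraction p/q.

Pairs whose geodesics pass through Halim — Simone–Bao: 1/3; Simone–Priya: 1/2; Simone–Giulia: 1/2; Priya–Giulia: 1/3.
All other pairs contribute 0.
Summing the contributions gives betweenness(Halim) = 5/3.

5/3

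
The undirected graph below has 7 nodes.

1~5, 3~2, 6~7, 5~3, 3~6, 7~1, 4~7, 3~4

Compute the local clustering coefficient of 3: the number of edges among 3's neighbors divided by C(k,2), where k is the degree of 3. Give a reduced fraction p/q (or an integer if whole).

0

3's neighbors: 2, 4, 5, and 6 (k = 4).
Possible neighbor pairs: C(4,2) = 6. Edges among them: none → e = 0.
Clustering(3) = 0/6 = 0.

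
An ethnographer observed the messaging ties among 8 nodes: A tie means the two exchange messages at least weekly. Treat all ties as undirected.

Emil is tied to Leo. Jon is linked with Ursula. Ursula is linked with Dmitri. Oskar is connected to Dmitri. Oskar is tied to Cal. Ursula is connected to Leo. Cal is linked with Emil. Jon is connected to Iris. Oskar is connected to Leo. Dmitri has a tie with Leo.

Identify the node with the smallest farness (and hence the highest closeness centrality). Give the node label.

Leo

Farness (sum of distances to all others) for each node — Cal:18, Dmitri:12, Emil:15, Iris:22, Jon:16, Leo:11, Oskar:14, Ursula:12.
The smallest farness is 11, for Leo, so Leo has the highest closeness.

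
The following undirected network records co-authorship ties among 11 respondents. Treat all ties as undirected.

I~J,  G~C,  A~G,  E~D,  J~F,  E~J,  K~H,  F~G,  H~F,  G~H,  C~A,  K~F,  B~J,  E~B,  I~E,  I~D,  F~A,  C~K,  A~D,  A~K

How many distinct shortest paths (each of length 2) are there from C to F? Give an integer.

3

The shortest distance is 2. The length-2 paths are: C–G–F; C–K–F; C–A–F.
That gives 3 distinct shortest paths.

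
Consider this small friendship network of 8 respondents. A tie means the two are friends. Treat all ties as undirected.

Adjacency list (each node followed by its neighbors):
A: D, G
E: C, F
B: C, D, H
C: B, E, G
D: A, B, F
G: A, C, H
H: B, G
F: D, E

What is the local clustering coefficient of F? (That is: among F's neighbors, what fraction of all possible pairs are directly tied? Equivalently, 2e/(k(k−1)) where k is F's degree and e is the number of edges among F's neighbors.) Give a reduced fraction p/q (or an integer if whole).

F's neighbors: D and E (k = 2).
Possible neighbor pairs: C(2,2) = 1. Edges among them: none → e = 0.
Clustering(F) = 0/1.

0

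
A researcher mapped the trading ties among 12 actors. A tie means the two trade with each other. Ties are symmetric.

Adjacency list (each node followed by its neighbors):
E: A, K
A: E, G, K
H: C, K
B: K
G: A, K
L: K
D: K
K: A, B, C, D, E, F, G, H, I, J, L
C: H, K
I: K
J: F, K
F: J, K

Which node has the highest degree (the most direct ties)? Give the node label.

Degrees — A:3, B:1, C:2, D:1, E:2, F:2, G:2, H:2, I:1, J:2, K:11, L:1.
The maximum is 11, attained only by K.

K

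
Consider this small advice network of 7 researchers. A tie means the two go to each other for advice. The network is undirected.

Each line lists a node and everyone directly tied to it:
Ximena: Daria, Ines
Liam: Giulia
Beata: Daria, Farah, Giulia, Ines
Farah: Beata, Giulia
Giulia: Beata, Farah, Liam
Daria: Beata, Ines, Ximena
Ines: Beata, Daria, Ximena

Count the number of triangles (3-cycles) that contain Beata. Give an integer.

2

Beata's neighbors: Daria, Farah, Giulia, and Ines.
Neighbor pairs that are themselves tied: Beata–Daria–Ines; Beata–Farah–Giulia. Each forms one triangle with Beata, for 2 in total.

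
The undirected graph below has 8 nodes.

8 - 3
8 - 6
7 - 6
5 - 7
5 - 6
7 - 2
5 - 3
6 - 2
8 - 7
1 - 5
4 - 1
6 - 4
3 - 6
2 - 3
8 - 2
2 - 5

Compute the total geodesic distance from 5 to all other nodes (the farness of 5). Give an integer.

Distances from 5: 1:1, 2:1, 3:1, 4:2, 6:1, 7:1, 8:2.
Sum = 1 + 1 + 1 + 2 + 1 + 1 + 2 = 9.

9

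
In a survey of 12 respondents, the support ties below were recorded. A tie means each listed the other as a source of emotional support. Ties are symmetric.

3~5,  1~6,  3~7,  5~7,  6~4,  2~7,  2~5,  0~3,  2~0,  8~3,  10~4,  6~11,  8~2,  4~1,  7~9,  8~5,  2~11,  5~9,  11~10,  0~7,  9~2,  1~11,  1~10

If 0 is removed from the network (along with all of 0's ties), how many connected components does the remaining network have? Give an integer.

1

0's neighbors (2, 3, and 7) remain reachable from one another through other ties, so the rest of the network stays in one piece.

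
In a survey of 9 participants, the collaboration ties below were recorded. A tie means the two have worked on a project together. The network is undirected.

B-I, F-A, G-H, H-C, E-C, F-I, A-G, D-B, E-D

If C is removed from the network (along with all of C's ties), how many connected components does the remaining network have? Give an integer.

1

C's neighbors (E and H) remain reachable from one another through other ties, so the rest of the network stays in one piece.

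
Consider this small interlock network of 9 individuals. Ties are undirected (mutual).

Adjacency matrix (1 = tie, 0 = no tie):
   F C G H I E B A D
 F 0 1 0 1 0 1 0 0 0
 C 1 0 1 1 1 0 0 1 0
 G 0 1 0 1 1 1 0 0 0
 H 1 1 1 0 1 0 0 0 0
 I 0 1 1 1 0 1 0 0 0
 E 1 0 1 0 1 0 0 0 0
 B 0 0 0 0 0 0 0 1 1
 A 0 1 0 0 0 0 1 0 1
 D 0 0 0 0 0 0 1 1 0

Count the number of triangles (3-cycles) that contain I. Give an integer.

4

I's neighbors: C, E, G, and H.
Neighbor pairs that are themselves tied: I–C–G; I–C–H; I–E–G; I–G–H. Each forms one triangle with I, for 4 in total.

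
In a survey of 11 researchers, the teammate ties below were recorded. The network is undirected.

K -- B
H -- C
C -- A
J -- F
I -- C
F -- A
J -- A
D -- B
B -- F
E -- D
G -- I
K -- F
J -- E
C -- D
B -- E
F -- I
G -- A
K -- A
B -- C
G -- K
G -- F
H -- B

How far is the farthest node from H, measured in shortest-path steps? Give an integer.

Distances from H: A:2, B:1, C:1, D:2, E:2, F:2, G:3, I:2, J:3, K:2.
The largest is 3 (to J and G), so the eccentricity of H is 3.

3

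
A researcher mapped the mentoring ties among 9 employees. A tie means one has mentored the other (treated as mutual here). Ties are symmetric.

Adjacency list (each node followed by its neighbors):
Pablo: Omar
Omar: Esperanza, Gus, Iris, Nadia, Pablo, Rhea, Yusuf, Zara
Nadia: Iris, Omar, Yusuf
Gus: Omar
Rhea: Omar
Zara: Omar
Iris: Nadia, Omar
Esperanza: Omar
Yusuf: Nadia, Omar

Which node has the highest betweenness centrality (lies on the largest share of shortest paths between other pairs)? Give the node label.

Omar

Unnormalized betweenness of each node: Esperanza:0, Gus:0, Iris:0, Nadia:1/2, Omar:51/2, Pablo:0, Rhea:0, Yusuf:0, Zara:0.
Omar has the largest value, 51/2, making it the main broker — the node through which the most shortest paths run.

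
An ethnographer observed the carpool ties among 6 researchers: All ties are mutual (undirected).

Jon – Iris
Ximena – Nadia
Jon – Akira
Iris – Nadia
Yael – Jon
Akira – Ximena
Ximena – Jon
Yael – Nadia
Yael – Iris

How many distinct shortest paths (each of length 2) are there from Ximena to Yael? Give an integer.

2

The shortest distance is 2. The length-2 paths are: Ximena–Nadia–Yael; Ximena–Jon–Yael.
That gives 2 distinct shortest paths.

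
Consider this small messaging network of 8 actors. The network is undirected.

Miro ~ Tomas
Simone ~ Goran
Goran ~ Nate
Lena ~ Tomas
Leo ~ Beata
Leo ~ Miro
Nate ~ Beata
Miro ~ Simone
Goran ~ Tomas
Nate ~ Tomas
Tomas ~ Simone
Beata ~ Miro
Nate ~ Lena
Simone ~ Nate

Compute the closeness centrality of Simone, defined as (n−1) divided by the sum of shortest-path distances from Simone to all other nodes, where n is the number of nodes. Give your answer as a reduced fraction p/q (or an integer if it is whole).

Distances from Simone: Beata:2, Goran:1, Lena:2, Leo:2, Miro:1, Nate:1, Tomas:1. Sum = 10.
n = 8, so closeness = 7/10.

7/10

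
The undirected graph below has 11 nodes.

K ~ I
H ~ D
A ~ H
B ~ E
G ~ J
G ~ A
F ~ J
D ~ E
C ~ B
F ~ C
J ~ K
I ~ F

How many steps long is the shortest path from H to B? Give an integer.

One shortest route is H – D – E – B, which uses 3 edges, and at distance 2 from H we only reach {E, G}, which does not include B. So d(H,B) = 3.

3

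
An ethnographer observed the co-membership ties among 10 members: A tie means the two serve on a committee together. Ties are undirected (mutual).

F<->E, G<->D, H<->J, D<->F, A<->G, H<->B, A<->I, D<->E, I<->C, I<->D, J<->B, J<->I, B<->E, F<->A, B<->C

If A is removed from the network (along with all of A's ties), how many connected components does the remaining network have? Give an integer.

1

A's neighbors (F, G, and I) remain reachable from one another through other ties, so the rest of the network stays in one piece.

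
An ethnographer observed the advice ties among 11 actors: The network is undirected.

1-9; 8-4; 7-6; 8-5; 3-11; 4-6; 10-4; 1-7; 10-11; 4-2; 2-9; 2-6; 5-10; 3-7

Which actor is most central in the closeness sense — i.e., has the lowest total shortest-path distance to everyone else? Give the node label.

Farness (sum of distances to all others) for each node — 1:27, 2:20, 3:24, 4:18, 5:28, 6:19, 7:21, 8:25, 9:25, 10:21, 11:24.
The smallest farness is 18, for 4, so 4 has the highest closeness.

4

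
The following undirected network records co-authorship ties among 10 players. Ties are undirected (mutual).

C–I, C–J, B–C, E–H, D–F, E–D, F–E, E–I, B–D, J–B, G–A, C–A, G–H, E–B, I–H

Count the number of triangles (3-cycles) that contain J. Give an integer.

1

J's neighbors: B and C.
Neighbor pairs that are themselves tied: J–B–C. Each forms one triangle with J, for 1 in total.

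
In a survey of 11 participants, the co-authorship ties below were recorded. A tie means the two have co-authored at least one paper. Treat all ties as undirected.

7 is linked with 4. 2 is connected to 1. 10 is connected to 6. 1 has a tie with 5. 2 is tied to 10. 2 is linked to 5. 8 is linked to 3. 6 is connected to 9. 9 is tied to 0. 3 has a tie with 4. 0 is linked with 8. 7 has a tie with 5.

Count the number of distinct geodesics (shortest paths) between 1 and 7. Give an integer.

The shortest distance is 2, and the only length-2 path is 1–5–7. So there is exactly 1 shortest path.

1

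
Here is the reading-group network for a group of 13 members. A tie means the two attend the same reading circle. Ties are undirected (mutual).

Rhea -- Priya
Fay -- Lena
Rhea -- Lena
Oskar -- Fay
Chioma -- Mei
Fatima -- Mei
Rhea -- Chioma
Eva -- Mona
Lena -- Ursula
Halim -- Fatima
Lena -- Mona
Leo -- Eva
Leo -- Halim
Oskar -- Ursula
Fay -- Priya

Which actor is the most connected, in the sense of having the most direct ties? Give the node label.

Degrees — Chioma:2, Eva:2, Fatima:2, Fay:3, Halim:2, Lena:4, Leo:2, Mei:2, Mona:2, Oskar:2, Priya:2, Rhea:3, Ursula:2.
The maximum is 4, attained only by Lena.

Lena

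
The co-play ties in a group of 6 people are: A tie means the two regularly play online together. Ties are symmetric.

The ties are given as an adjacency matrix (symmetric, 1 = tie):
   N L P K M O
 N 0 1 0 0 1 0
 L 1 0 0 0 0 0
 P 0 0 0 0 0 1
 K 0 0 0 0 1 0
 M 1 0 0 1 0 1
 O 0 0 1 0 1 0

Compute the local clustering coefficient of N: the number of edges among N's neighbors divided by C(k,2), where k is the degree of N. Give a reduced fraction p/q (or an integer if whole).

N's neighbors: L and M (k = 2).
Possible neighbor pairs: C(2,2) = 1. Edges among them: none → e = 0.
Clustering(N) = 0/1.

0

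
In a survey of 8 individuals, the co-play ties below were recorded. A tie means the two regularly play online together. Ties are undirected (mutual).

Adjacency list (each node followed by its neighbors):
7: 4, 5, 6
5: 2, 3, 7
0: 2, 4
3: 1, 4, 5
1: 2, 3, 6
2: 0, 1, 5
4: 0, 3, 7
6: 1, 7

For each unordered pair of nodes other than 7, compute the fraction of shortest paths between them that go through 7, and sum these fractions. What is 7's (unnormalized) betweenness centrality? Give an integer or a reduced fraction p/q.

Pairs whose geodesics pass through 7 — 4–6: 1; 4–5: 1/2; 0–6: 1/2; 6–5: 1.
All other pairs contribute 0.
Summing the contributions gives betweenness(7) = 3.

3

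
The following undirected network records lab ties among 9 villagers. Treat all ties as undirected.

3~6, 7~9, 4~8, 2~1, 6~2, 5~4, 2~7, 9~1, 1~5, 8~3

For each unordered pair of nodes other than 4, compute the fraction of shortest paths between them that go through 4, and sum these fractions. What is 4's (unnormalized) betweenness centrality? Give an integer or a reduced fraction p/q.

4

Pairs whose geodesics pass through 4 — 9–8: 1; 1–8: 1; 5–8: 1; 5–3: 1.
All other pairs contribute 0.
Summing the contributions gives betweenness(4) = 4.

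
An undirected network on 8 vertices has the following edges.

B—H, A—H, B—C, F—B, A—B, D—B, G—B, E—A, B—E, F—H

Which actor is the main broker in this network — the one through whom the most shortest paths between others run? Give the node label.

Unnormalized betweenness of each node: A:1/2, B:17, C:0, D:0, E:0, F:0, G:0, H:1/2.
B has the largest value, 17, making it the main broker — the node through which the most shortest paths run.

B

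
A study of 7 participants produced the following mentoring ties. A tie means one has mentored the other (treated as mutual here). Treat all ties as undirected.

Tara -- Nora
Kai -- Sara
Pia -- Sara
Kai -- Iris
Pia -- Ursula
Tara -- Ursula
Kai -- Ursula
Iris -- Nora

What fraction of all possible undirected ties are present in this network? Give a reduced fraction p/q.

There are 8 edges and 7 nodes, so the maximum possible is C(7,2) = 21.
Density = 8/21.

8/21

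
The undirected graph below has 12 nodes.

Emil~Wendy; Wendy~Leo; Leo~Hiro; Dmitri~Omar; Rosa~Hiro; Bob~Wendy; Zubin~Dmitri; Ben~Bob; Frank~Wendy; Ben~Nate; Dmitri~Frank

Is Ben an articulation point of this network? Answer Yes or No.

Removing Ben leaves {Bob, Dmitri, Emil, Frank, Hiro, Leo, Omar, Rosa, Wendy, and Zubin} with no path to {Nate}, so the network splits into 2 components. Ben is a cut vertex.

Yes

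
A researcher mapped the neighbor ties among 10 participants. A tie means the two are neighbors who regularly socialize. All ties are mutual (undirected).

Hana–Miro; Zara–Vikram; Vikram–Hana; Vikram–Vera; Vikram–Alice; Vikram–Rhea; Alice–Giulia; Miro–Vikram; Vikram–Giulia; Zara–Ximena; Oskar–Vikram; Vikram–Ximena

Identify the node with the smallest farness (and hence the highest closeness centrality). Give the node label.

Farness (sum of distances to all others) for each node — Alice:16, Giulia:16, Hana:16, Miro:16, Oskar:17, Rhea:17, Vera:17, Vikram:9, Ximena:16, Zara:16.
The smallest farness is 9, for Vikram, so Vikram has the highest closeness.

Vikram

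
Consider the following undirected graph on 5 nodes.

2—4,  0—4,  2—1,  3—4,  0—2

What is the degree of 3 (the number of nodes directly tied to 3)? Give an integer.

1

3 is directly tied to 4. That is 1 neighbor, so the degree of 3 is 1.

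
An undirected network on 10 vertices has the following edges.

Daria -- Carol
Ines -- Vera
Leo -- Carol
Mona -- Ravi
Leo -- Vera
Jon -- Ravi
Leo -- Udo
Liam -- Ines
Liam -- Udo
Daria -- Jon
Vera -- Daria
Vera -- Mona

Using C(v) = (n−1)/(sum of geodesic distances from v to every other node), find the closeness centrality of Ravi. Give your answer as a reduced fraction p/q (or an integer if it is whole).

Distances from Ravi: Carol:3, Daria:2, Ines:3, Jon:1, Leo:3, Liam:4, Mona:1, Udo:4, Vera:2. Sum = 23.
n = 10, so closeness = 9/23.

9/23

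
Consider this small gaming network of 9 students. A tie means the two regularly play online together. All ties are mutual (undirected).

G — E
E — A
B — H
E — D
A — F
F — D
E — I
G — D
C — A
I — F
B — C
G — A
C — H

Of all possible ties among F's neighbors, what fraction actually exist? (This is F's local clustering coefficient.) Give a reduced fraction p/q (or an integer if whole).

F's neighbors: A, D, and I (k = 3).
Possible neighbor pairs: C(3,2) = 3. Edges among them: none → e = 0.
Clustering(F) = 0/3 = 0.

0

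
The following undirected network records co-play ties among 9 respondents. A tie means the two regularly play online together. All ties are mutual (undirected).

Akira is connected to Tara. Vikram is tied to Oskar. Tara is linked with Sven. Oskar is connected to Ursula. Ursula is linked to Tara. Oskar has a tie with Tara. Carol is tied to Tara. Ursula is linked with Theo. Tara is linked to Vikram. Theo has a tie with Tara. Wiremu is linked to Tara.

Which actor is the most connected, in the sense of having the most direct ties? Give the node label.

Degrees — Akira:1, Carol:1, Oskar:3, Sven:1, Tara:8, Theo:2, Ursula:3, Vikram:2, Wiremu:1.
The maximum is 8, attained only by Tara.

Tara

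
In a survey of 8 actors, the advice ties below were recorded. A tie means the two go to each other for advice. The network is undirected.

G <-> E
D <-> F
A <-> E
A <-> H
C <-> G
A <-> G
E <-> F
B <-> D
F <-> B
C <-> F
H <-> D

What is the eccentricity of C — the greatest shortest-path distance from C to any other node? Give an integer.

3

Distances from C: A:2, B:2, D:2, E:2, F:1, G:1, H:3.
The largest is 3 (to H), so the eccentricity of C is 3.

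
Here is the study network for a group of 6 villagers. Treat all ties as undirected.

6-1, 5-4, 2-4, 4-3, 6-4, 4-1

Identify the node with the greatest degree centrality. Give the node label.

Degrees — 1:2, 2:1, 3:1, 4:5, 5:1, 6:2.
The maximum is 5, attained only by 4.

4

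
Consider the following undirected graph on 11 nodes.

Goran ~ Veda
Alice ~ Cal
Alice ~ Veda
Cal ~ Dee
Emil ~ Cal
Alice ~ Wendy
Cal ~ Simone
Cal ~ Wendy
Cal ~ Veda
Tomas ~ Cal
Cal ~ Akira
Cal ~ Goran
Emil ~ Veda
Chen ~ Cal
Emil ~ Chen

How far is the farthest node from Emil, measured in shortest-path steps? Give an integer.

Distances from Emil: Akira:2, Alice:2, Cal:1, Chen:1, Dee:2, Goran:2, Simone:2, Tomas:2, Veda:1, Wendy:2.
The largest is 2 (to Tomas, Alice, Goran, Wendy, Akira, Dee, and Simone), so the eccentricity of Emil is 2.

2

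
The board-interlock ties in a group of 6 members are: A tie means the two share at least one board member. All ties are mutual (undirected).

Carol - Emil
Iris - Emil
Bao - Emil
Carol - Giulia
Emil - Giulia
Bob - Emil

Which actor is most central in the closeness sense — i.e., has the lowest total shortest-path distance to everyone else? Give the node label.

Emil

Farness (sum of distances to all others) for each node — Bao:9, Bob:9, Carol:8, Emil:5, Giulia:8, Iris:9.
The smallest farness is 5, for Emil, so Emil has the highest closeness.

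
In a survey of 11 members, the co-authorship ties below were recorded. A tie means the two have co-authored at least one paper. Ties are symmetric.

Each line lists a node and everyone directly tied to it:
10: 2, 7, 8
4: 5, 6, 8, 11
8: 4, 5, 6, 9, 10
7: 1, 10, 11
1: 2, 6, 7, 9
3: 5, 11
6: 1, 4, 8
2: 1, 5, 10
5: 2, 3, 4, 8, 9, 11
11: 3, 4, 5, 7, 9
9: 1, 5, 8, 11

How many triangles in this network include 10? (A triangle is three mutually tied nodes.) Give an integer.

0

10's neighbors are 2, 7, and 8, but none of them are tied to each other, so no triangle contains 10.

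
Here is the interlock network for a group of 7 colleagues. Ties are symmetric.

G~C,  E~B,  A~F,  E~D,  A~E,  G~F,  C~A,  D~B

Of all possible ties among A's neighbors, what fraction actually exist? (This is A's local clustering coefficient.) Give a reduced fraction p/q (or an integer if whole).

A's neighbors: C, E, and F (k = 3).
Possible neighbor pairs: C(3,2) = 3. Edges among them: none → e = 0.
Clustering(A) = 0/3 = 0.

0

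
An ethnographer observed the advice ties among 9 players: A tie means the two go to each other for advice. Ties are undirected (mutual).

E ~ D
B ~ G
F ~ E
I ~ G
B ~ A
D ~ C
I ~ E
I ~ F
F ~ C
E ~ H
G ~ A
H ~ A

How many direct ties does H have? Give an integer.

2

H is directly tied to A and E. That is 2 neighbors, so the degree of H is 2.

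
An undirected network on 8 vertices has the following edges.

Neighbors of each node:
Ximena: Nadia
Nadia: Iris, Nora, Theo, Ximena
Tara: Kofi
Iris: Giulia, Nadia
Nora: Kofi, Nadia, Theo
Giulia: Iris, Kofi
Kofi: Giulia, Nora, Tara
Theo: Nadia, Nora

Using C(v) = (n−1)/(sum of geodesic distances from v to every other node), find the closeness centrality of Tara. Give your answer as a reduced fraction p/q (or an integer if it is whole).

Distances from Tara: Giulia:2, Iris:3, Kofi:1, Nadia:3, Nora:2, Theo:3, Ximena:4. Sum = 18.
n = 8, so closeness = 7/18.

7/18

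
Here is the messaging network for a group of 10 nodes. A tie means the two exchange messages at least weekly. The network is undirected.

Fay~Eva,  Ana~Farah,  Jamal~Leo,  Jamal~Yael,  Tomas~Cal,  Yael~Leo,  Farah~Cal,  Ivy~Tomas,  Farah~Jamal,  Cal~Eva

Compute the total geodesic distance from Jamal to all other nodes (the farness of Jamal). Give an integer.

21

Distances from Jamal: Ana:2, Cal:2, Eva:3, Farah:1, Fay:4, Ivy:4, Leo:1, Tomas:3, Yael:1.
Sum = 2 + 2 + 3 + 1 + 4 + 4 + 1 + 3 + 1 = 21.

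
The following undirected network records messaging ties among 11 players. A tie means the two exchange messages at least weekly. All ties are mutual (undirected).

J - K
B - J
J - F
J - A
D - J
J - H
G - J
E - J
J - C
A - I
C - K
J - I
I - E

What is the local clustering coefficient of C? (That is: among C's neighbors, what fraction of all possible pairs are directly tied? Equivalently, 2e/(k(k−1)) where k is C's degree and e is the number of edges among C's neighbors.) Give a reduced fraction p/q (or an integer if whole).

C's neighbors: J and K (k = 2).
Possible neighbor pairs: C(2,2) = 1. Edges among them: J–K → e = 1.
Clustering(C) = 1/1.

1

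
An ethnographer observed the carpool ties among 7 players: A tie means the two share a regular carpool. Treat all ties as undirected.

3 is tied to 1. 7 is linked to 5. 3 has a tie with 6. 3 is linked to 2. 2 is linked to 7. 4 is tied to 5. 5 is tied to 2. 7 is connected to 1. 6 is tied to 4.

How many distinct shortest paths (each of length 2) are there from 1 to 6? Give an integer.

1

The shortest distance is 2, and the only length-2 path is 1–3–6. So there is exactly 1 shortest path.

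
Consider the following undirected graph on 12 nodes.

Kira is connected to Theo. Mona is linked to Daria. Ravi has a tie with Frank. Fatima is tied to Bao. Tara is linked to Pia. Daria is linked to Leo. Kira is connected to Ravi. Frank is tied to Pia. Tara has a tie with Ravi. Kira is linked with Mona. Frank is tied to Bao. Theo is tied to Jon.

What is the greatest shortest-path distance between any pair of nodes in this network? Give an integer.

Eccentricity of each node (its greatest distance to any other): Bao:6, Daria:6, Fatima:7, Frank:5, Jon:6, Kira:4, Leo:7, Mona:5, Pia:6, Ravi:4, Tara:5, Theo:5.
The maximum eccentricity is 7, realized for instance by the pair Leo–Fatima via Leo – Daria – Mona – Kira – Ravi – Frank – Bao – Fatima. So the diameter is 7.

7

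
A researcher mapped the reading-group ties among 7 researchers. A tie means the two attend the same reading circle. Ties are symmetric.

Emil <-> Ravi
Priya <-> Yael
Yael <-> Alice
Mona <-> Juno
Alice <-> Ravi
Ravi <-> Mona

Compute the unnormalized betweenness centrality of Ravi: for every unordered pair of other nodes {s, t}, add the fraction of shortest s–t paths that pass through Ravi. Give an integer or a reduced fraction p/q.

Pairs whose geodesics pass through Ravi — Juno–Yael: 1; Juno–Alice: 1; Juno–Priya: 1; Juno–Emil: 1; Yael–Emil: 1; Yael–Mona: 1; Alice–Emil: 1; Alice–Mona: 1; Priya–Emil: 1; Priya–Mona: 1; Emil–Mona: 1.
All other pairs contribute 0.
Summing the contributions gives betweenness(Ravi) = 11.

11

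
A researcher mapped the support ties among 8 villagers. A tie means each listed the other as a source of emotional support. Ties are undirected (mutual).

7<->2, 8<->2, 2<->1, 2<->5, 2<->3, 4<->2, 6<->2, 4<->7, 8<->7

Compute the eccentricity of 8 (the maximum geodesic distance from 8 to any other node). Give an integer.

Distances from 8: 1:2, 2:1, 3:2, 4:2, 5:2, 6:2, 7:1.
The largest is 2 (to 4, 3, 1, 6, and 5), so the eccentricity of 8 is 2.

2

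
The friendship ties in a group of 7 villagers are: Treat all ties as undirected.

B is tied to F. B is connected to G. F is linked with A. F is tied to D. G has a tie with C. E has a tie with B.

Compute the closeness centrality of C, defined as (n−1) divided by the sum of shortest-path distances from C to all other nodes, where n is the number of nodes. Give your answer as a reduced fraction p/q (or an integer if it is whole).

Distances from C: A:4, B:2, D:4, E:3, F:3, G:1. Sum = 17.
n = 7, so closeness = 6/17.

6/17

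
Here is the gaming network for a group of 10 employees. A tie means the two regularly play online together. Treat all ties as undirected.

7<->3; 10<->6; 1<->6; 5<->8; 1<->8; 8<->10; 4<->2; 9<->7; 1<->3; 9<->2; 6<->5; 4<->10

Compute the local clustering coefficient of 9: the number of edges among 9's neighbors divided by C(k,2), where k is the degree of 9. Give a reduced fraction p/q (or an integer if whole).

0

9's neighbors: 2 and 7 (k = 2).
Possible neighbor pairs: C(2,2) = 1. Edges among them: none → e = 0.
Clustering(9) = 0/1.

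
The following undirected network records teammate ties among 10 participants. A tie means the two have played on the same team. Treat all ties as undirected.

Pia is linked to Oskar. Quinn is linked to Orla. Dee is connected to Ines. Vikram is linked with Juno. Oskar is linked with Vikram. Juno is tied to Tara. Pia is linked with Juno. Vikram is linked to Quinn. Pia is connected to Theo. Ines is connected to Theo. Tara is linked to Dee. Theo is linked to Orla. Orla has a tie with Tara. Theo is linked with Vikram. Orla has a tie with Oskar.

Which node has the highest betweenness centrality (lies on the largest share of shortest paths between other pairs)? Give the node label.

Unnormalized betweenness of each node: Dee:4/3, Ines:2, Juno:53/15, Orla:227/30, Oskar:47/30, Pia:2, Quinn:1/3, Tara:19/3, Theo:247/30, Vikram:51/10.
Theo has the largest value, 247/30, making it the main broker — the node through which the most shortest paths run.

Theo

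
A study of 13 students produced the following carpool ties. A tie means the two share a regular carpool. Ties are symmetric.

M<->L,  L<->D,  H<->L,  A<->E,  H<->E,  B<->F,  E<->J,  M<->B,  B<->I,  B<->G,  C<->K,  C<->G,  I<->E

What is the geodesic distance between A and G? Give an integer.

4

One shortest route is A – E – I – B – G, which uses 4 edges, and at distance 3 from A we only reach {B, L}, which does not include G. So d(A,G) = 4.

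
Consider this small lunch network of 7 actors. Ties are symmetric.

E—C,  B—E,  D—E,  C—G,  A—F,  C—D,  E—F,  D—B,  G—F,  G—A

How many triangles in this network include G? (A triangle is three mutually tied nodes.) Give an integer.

1

G's neighbors: A, C, and F.
Neighbor pairs that are themselves tied: G–A–F. Each forms one triangle with G, for 1 in total.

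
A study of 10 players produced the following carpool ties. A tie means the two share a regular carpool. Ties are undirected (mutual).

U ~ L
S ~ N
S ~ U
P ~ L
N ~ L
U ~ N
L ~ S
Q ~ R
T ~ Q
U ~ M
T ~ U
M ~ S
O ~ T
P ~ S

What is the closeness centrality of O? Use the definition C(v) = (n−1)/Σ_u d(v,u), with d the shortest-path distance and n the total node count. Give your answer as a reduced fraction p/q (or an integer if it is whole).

3/8

Distances from O: L:3, M:3, N:3, P:4, Q:2, R:3, S:3, T:1, U:2. Sum = 24.
n = 10, so closeness = 9/24 = 3/8.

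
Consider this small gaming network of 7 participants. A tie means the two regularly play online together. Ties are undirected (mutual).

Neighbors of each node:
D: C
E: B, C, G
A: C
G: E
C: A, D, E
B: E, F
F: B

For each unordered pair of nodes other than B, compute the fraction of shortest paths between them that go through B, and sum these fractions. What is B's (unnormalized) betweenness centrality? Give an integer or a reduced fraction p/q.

5

Pairs whose geodesics pass through B — D–F: 1; G–F: 1; F–E: 1; F–A: 1; F–C: 1.
All other pairs contribute 0.
Summing the contributions gives betweenness(B) = 5.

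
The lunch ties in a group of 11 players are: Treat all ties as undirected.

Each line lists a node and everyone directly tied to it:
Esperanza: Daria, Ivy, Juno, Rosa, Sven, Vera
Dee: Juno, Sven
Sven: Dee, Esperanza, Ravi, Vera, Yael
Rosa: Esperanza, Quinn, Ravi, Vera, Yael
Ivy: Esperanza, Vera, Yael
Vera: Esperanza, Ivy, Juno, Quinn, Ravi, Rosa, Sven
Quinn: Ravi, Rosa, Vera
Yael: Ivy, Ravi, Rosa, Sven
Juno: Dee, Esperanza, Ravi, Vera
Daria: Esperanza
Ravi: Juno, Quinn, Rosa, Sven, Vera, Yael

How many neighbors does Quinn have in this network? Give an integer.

Quinn is directly tied to Ravi, Rosa, and Vera. That is 3 neighbors, so the degree of Quinn is 3.

3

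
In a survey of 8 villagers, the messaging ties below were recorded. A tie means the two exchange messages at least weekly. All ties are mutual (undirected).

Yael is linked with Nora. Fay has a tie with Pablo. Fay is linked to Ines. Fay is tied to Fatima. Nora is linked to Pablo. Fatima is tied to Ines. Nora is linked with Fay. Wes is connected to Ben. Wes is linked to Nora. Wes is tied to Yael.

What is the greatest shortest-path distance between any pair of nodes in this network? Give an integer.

4

Eccentricity of each node (its greatest distance to any other): Ben:4, Fatima:4, Fay:3, Ines:4, Nora:2, Pablo:3, Wes:3, Yael:3.
The maximum eccentricity is 4, realized for instance by the pair Ben–Ines via Ben – Wes – Nora – Fay – Ines. So the diameter is 4.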